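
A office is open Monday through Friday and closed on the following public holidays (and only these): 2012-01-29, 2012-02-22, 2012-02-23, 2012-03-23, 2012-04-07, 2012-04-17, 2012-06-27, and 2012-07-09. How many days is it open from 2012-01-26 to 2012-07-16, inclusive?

2012-01-26 is a Thursday.
From 2012-01-26 to 2012-07-16 is 173 days inclusive.
173 = 7 × 24 + 5, so there are 24 full weeks plus 5 extra days.
Each full week contributes 5 weekdays (Mon–Fri): 24 × 5 = 120.
The 5 extra days are Thursday, Friday, Saturday, Sunday, Monday — 3 of them qualify.
Total: 120 + 3 = 123.
Holidays: 2012-01-29 (Sun); 2012-02-22 (Wed); 2012-02-23 (Thu); 2012-03-23 (Fri); 2012-04-07 (Sat); 2012-04-17 (Tue); 2012-06-27 (Wed); 2012-07-09 (Mon).
6 of the 8 holidays fall on weekdays; the rest are weekends and were already excluded.
Business days: 123 − 6 = 117.

117 working days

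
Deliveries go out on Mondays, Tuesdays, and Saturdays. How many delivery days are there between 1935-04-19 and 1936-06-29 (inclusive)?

1935-04-19 is a Friday.
The range spans 438 days (inclusive of both endpoints).
438 = 7 × 62 + 4, so there are 62 full weeks plus 4 extra days.
Each full week contributes 3 days from the set (Mon, Tue, Sat): 62 × 3 = 186.
The 4 extra days are Fri, Sat, Sun, Mon — 2 of them qualify.
Total: 186 + 2 = 188.

188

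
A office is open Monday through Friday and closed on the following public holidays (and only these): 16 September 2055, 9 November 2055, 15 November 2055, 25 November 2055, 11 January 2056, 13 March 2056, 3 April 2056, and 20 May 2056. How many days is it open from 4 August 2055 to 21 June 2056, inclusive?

4 August 2055 is a Wednesday.
From 4 August 2055 to 21 June 2056 is 323 days inclusive.
323 = 7 × 46 + 1, so there are 46 full weeks plus 1 extra day.
Each full week contributes 5 weekdays (Mon–Fri): 46 × 5 = 230.
The 1 extra day is Wed — 1 of them qualifies.
Total: 230 + 1 = 231.
Holidays: 16 September 2055 (Thu); 9 November 2055 (Tue); 15 November 2055 (Mon); 25 November 2055 (Thu); 11 January 2056 (Tue); 13 March 2056 (Mon); 3 April 2056 (Mon); 20 May 2056 (Sat).
7 of the 8 holidays fall on weekdays; the rest are weekends and were already excluded.
Business days: 231 − 7 = 224.

224 business days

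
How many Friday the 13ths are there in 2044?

1

The 13th falls on a Friday when the month's 13th has weekday Fri.
Jan 13 is Wed; Feb 13 is Sat; Mar 13 is Sun; Apr 13 is Wed; May 13 is Fri ✓; Jun 13 is Mon; Jul 13 is Wed; Aug 13 is Sat; Sep 13 is Tue; Oct 13 is Thu; Nov 13 is Sun; Dec 13 is Tue.
Friday the 13ths: May.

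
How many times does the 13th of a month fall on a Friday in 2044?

1

The 13th falls on a Friday when the month's 13th has weekday Fri.
Jan 13 is Wed; Feb 13 is Sat; Mar 13 is Sun; Apr 13 is Wed; May 13 is Fri ✓; Jun 13 is Mon; Jul 13 is Wed; Aug 13 is Sat; Sep 13 is Tue; Oct 13 is Thu; Nov 13 is Sun; Dec 13 is Tue.
Friday the 13ths: May.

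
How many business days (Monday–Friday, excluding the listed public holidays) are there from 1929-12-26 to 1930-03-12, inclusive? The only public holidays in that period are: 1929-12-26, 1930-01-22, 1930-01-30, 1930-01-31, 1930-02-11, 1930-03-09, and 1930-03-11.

49 business days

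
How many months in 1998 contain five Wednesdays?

A month has five Wednesdays exactly when Wednesday falls within its first (length − 28) days.
Jan: 31 days, starts Thu → 5 of Thu, Fri, Sat
Feb: 28 days, starts Sun → 5 of (none)
Mar: 31 days, starts Sun → 5 of Sun, Mon, Tue
Apr: 30 days, starts Wed → 5 of Wed, Thu ✓
May: 31 days, starts Fri → 5 of Fri, Sat, Sun
Jun: 30 days, starts Mon → 5 of Mon, Tue
Jul: 31 days, starts Wed → 5 of Wed, Thu, Fri ✓
Aug: 31 days, starts Sat → 5 of Sat, Sun, Mon
Sep: 30 days, starts Tue → 5 of Tue, Wed ✓
Oct: 31 days, starts Thu → 5 of Thu, Fri, Sat
Nov: 30 days, starts Sun → 5 of Sun, Mon
Dec: 31 days, starts Tue → 5 of Tue, Wed, Thu ✓
Months with five Wednesdays: Apr, Jul, Sep, Dec.

4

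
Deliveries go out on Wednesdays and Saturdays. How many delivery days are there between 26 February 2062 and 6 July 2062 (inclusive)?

26 February 2062 is a Sunday.
The range spans 131 days (inclusive of both endpoints).
131 = 7 × 18 + 5, so there are 18 full weeks plus 5 extra days.
Each full week contributes 2 days from the set (Wed, Sat): 18 × 2 = 36.
The 5 extra days are Sunday, Monday, Tuesday, Wednesday, Thursday — 1 of them qualifies.
Total: 36 + 1 = 37.

37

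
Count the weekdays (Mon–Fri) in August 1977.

23 weekdays

Aug 1, 1977 is a Monday.
That's 31 days from start to end, counting both.
31 = 7 × 4 + 3, so there are 4 full weeks plus 3 extra days.
Each full week contributes 5 weekdays (Mon–Fri): 4 × 5 = 20.
The 3 extra days are Monday, Tuesday, Wednesday — 3 of them qualify.
Total: 20 + 3 = 23.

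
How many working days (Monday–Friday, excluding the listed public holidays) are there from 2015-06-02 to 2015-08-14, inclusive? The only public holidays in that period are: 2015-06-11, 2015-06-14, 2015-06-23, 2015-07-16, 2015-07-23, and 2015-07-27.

2015-06-02 is a Tuesday.
The range spans 74 days (inclusive of both endpoints).
74 = 7 × 10 + 4, so there are 10 full weeks plus 4 extra days.
Each full week contributes 5 weekdays (Mon–Fri): 10 × 5 = 50.
The 4 extra days are Tuesday, Wednesday, Thursday, Friday — 4 of them qualify.
Total: 50 + 4 = 54.
Holidays: 2015-06-11 (Thu); 2015-06-14 (Sun); 2015-06-23 (Tue); 2015-07-16 (Thu); 2015-07-23 (Thu); 2015-07-27 (Mon).
5 of the 6 holidays fall on weekdays; the rest are weekends and were already excluded.
Business days: 54 − 5 = 49.

49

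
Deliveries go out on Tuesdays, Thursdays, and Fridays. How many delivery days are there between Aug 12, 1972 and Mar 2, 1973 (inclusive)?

87

Aug 12, 1972 is a Saturday.
The range spans 203 days (inclusive of both endpoints).
203 = 7 × 29, so the span is exactly 29 full weeks.
Each full week contributes 3 days from the set (Tue, Thu, Fri): 29 × 3 = 87.
Total: 87.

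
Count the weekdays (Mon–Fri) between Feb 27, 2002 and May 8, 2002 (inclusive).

Feb 27, 2002 is a Wednesday.
That's 71 days from start to end, counting both.
71 = 7 × 10 + 1, so there are 10 full weeks plus 1 extra day.
Each full week contributes 5 weekdays (Mon–Fri): 10 × 5 = 50.
The 1 extra day is Wed — 1 of them qualifies.
Total: 50 + 1 = 51.

51 weekdays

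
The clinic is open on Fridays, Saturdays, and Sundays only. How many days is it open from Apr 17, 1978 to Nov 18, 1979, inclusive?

Apr 17, 1978 is a Monday.
That's 581 days from start to end, counting both.
581 = 7 × 83, so the span is exactly 83 full weeks.
Each full week contributes 3 days from the set (Fri, Sat, Sun): 83 × 3 = 249.
Total: 249.

249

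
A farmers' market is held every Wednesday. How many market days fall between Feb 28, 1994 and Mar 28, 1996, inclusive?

109 Wednesdays

Feb 28, 1994 is a Monday.
The range spans 760 days (inclusive of both endpoints).
760 = 7 × 108 + 4, so there are 108 full weeks plus 4 extra days.
Each full week contributes one Wednesday: 108 so far.
The 4 extra days are Mon, Tue, Wed, Thu — 1 of them qualifies.
Total: 108 + 1 = 109.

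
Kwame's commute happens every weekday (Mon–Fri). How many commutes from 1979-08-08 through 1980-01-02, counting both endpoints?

106 weekdays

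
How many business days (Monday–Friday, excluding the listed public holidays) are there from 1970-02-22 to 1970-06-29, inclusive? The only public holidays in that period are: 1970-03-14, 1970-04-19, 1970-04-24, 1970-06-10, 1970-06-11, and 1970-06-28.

1970-02-22 is a Sunday.
The range spans 128 days (inclusive of both endpoints).
128 = 7 × 18 + 2, so there are 18 full weeks plus 2 extra days.
Each full week contributes 5 weekdays (Mon–Fri): 18 × 5 = 90.
The 2 extra days are Sun, Mon — 1 of them qualifies.
Total: 90 + 1 = 91.
Holidays: 1970-03-14 (Sat); 1970-04-19 (Sun); 1970-04-24 (Fri); 1970-06-10 (Wed); 1970-06-11 (Thu); 1970-06-28 (Sun).
3 of the 6 holidays fall on weekdays; the rest are weekends and were already excluded.
Business days: 91 − 3 = 88.

88 business days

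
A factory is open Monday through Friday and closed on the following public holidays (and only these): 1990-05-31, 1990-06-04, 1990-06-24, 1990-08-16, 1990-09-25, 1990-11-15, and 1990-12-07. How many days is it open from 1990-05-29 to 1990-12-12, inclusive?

1990-05-29 is a Tuesday.
From 1990-05-29 to 1990-12-12 is 198 days inclusive.
198 = 7 × 28 + 2, so there are 28 full weeks plus 2 extra days.
Each full week contributes 5 weekdays (Mon–Fri): 28 × 5 = 140.
The 2 extra days are Tue, Wed — 2 of them qualify.
Total: 140 + 2 = 142.
Holidays: 1990-05-31 (Thu); 1990-06-04 (Mon); 1990-06-24 (Sun); 1990-08-16 (Thu); 1990-09-25 (Tue); 1990-11-15 (Thu); 1990-12-07 (Fri).
6 of the 7 holidays fall on weekdays; the rest are weekends and were already excluded.
Business days: 142 − 6 = 136.

136 working days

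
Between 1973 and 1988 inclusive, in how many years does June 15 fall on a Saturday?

Day of week of June 15 in each year:
1973: Fri, 1974: Sat ✓, 1975: Sun, 1976: Tue, 1977: Wed, 1978: Thu, 1979: Fri, 1980: Sun, 1981: Mon, 1982: Tue, 1983: Wed, 1984: Fri, 1985: Sat ✓, 1986: Sun, 1987: Mon, 1988: Wed
Saturdays: 1974, 1985.

2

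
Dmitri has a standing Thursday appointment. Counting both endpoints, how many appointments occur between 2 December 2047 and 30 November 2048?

2 December 2047 is a Monday.
From 2 December 2047 to 30 November 2048 is 365 days inclusive.
365 = 7 × 52 + 1, so there are 52 full weeks plus 1 extra day.
Each full week contributes one Thursday: 52 so far.
The 1 extra day is Monday — none qualify.
Total: 52 + 0 = 52.

52 Thursdays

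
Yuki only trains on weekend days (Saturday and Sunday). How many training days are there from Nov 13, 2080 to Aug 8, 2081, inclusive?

Nov 13, 2080 is a Wednesday.
The range spans 269 days (inclusive of both endpoints).
269 = 7 × 38 + 3, so there are 38 full weeks plus 3 extra days.
Each full week contributes 2 weekend days (Sat, Sun): 38 × 2 = 76.
The 3 extra days are Wed, Thu, Fri — none qualify.
Total: 76 + 0 = 76.

76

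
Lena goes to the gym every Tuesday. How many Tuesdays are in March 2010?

5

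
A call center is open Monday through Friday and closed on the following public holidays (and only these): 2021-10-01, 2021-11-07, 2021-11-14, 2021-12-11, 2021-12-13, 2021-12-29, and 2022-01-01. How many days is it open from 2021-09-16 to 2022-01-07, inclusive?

79 working days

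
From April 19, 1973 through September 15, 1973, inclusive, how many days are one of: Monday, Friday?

43

April 19, 1973 is a Thursday.
The range spans 150 days (inclusive of both endpoints).
150 = 7 × 21 + 3, so there are 21 full weeks plus 3 extra days.
Each full week contributes 2 days from the set (Mon, Fri): 21 × 2 = 42.
The 3 extra days are Thu, Fri, Sat — 1 of them qualifies.
Total: 42 + 1 = 43.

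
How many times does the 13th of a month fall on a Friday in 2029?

2

The 13th falls on a Friday when the month's 13th has weekday Fri.
Jan 13 is Sat; Feb 13 is Tue; Mar 13 is Tue; Apr 13 is Fri ✓; May 13 is Sun; Jun 13 is Wed; Jul 13 is Fri ✓; Aug 13 is Mon; Sep 13 is Thu; Oct 13 is Sat; Nov 13 is Tue; Dec 13 is Thu.
Friday the 13ths: Apr, Jul.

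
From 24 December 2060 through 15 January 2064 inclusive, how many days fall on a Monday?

24 December 2060 is a Friday.
The range spans 1118 days (inclusive of both endpoints).
1118 = 7 × 159 + 5, so there are 159 full weeks plus 5 extra days.
Each full week contributes one Monday: 159 so far.
The 5 extra days are Friday, Saturday, Sunday, Monday, Tuesday — 1 of them qualifies.
Total: 159 + 1 = 160.

160 Mondays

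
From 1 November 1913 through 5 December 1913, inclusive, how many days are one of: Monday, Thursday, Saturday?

15

1 November 1913 is a Saturday.
That's 35 days from start to end, counting both.
35 = 7 × 5, so the span is exactly 5 full weeks.
Each full week contributes 3 days from the set (Mon, Thu, Sat): 5 × 3 = 15.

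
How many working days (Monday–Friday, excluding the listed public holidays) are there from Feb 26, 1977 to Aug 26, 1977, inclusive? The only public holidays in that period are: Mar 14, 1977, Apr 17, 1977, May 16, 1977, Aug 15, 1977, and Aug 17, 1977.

126

Feb 26, 1977 is a Saturday.
The range spans 182 days (inclusive of both endpoints).
182 = 7 × 26, so the span is exactly 26 full weeks.
Each full week contributes 5 weekdays (Mon–Fri): 26 × 5 = 130.
Holidays: Mar 14, 1977 (Mon); Apr 17, 1977 (Sun); May 16, 1977 (Mon); Aug 15, 1977 (Mon); Aug 17, 1977 (Wed).
4 of the 5 holidays fall on weekdays; the rest are weekends and were already excluded.
Business days: 130 − 4 = 126.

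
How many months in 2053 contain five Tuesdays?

A month has five Tuesdays exactly when Tuesday falls within its first (length − 28) days.
Jan: 31 days, starts Wed → 5 of Wed, Thu, Fri
Feb: 28 days, starts Sat → 5 of (none)
Mar: 31 days, starts Sat → 5 of Sat, Sun, Mon
Apr: 30 days, starts Tue → 5 of Tue, Wed ✓
May: 31 days, starts Thu → 5 of Thu, Fri, Sat
Jun: 30 days, starts Sun → 5 of Sun, Mon
Jul: 31 days, starts Tue → 5 of Tue, Wed, Thu ✓
Aug: 31 days, starts Fri → 5 of Fri, Sat, Sun
Sep: 30 days, starts Mon → 5 of Mon, Tue ✓
Oct: 31 days, starts Wed → 5 of Wed, Thu, Fri
Nov: 30 days, starts Sat → 5 of Sat, Sun
Dec: 31 days, starts Mon → 5 of Mon, Tue, Wed ✓
Months with five Tuesdays: Apr, Jul, Sep, Dec.

4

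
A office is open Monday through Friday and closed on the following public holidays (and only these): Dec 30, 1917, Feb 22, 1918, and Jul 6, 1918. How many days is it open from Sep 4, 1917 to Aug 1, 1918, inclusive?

237

Sep 4, 1917 is a Tuesday.
The range spans 332 days (inclusive of both endpoints).
332 = 7 × 47 + 3, so there are 47 full weeks plus 3 extra days.
Each full week contributes 5 weekdays (Mon–Fri): 47 × 5 = 235.
The 3 extra days are Tuesday, Wednesday, Thursday — 3 of them qualify.
Total: 235 + 3 = 238.
Holidays: Dec 30, 1917 (Sun); Feb 22, 1918 (Fri); Jul 6, 1918 (Sat).
1 of the 3 holidays fall on weekdays; the rest are weekends and were already excluded.
Business days: 238 − 1 = 237.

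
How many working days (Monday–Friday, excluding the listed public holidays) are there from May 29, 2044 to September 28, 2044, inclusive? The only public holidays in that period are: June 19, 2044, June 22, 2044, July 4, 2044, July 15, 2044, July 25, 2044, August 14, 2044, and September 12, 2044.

May 29, 2044 is a Sunday.
From May 29, 2044 to September 28, 2044 is 123 days inclusive.
123 = 7 × 17 + 4, so there are 17 full weeks plus 4 extra days.
Each full week contributes 5 weekdays (Mon–Fri): 17 × 5 = 85.
The 4 extra days are Sun, Mon, Tue, Wed — 3 of them qualify.
Total: 85 + 3 = 88.
Holidays: June 19, 2044 (Sun); June 22, 2044 (Wed); July 4, 2044 (Mon); July 15, 2044 (Fri); July 25, 2044 (Mon); August 14, 2044 (Sun); September 12, 2044 (Mon).
5 of the 7 holidays fall on weekdays; the rest are weekends and were already excluded.
Business days: 88 − 5 = 83.

83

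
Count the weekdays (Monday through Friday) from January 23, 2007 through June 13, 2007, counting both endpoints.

January 23, 2007 is a Tuesday.
From January 23, 2007 to June 13, 2007 is 142 days inclusive.
142 = 7 × 20 + 2, so there are 20 full weeks plus 2 extra days.
Each full week contributes 5 weekdays (Mon–Fri): 20 × 5 = 100.
The 2 extra days are Tuesday, Wednesday — 2 of them qualify.
Total: 100 + 2 = 102.

102 weekdays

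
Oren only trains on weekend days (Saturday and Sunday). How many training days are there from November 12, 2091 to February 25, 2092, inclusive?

November 12, 2091 is a Monday.
The range spans 106 days (inclusive of both endpoints).
106 = 7 × 15 + 1, so there are 15 full weeks plus 1 extra day.
Each full week contributes 2 weekend days (Sat, Sun): 15 × 2 = 30.
The 1 extra day is Mon — none qualify.
Total: 30 + 0 = 30.

30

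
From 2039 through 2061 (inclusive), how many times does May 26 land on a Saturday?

3

Day of week of May 26 in each year:
2039: Thu, 2040: Sat ✓, 2041: Sun, 2042: Mon, 2043: Tue, 2044: Thu, 2045: Fri, 2046: Sat ✓, 2047: Sun, 2048: Tue, 2049: Wed, 2050: Thu, 2051: Fri, 2052: Sun, 2053: Mon, 2054: Tue, 2055: Wed, 2056: Fri, 2057: Sat ✓, 2058: Sun, 2059: Mon, 2060: Wed, 2061: Thu
Saturdays: 2040, 2046, 2057.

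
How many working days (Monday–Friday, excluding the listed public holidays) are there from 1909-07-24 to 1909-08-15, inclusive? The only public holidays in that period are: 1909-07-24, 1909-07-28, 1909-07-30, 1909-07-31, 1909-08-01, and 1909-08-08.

13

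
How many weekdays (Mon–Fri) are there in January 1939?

January 1, 1939 is a Sunday.
From January 1, 1939 to January 31, 1939 is 31 days inclusive.
31 = 7 × 4 + 3, so there are 4 full weeks plus 3 extra days.
Each full week contributes 5 weekdays (Mon–Fri): 4 × 5 = 20.
The 3 extra days are Sun, Mon, Tue — 2 of them qualify.
Total: 20 + 2 = 22.

22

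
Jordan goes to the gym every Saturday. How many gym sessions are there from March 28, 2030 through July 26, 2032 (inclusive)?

122

March 28, 2030 is a Thursday.
That's 852 days from start to end, counting both.
852 = 7 × 121 + 5, so there are 121 full weeks plus 5 extra days.
Each full week contributes one Saturday: 121 so far.
The 5 extra days are Thu, Fri, Sat, Sun, Mon — 1 of them qualifies.
Total: 121 + 1 = 122.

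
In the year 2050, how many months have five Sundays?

4

A month has five Sundays exactly when Sunday falls within its first (length − 28) days.
Jan: 31 days, starts Sat → 5 of Sat, Sun, Mon ✓
Feb: 28 days, starts Tue → 5 of (none)
Mar: 31 days, starts Tue → 5 of Tue, Wed, Thu
Apr: 30 days, starts Fri → 5 of Fri, Sat
May: 31 days, starts Sun → 5 of Sun, Mon, Tue ✓
Jun: 30 days, starts Wed → 5 of Wed, Thu
Jul: 31 days, starts Fri → 5 of Fri, Sat, Sun ✓
Aug: 31 days, starts Mon → 5 of Mon, Tue, Wed
Sep: 30 days, starts Thu → 5 of Thu, Fri
Oct: 31 days, starts Sat → 5 of Sat, Sun, Mon ✓
Nov: 30 days, starts Tue → 5 of Tue, Wed
Dec: 31 days, starts Thu → 5 of Thu, Fri, Sat
Months with five Sundays: Jan, May, Jul, Oct.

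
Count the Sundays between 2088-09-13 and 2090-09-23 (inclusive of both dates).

2088-09-13 is a Monday.
The range spans 741 days (inclusive of both endpoints).
741 = 7 × 105 + 6, so there are 105 full weeks plus 6 extra days.
Each full week contributes one Sunday: 105 so far.
The 6 extra days are Monday, Tuesday, Wednesday, Thursday, Friday, Saturday — none qualify.
Total: 105 + 0 = 105.

105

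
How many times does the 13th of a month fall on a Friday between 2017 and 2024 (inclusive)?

Friday-the-13ths by year:
2017: Jan, Oct
2018: Apr, Jul
2019: Sep, Dec
2020: Mar, Nov
2021: Aug
2022: May
2023: Jan, Oct
2024: Sep, Dec

14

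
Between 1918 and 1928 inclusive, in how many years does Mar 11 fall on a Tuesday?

2

Day of week of March 11 in each year:
1918: Mon, 1919: Tue ✓, 1920: Thu, 1921: Fri, 1922: Sat, 1923: Sun, 1924: Tue ✓, 1925: Wed, 1926: Thu, 1927: Fri, 1928: Sun
Tuesdays: 1919, 1924.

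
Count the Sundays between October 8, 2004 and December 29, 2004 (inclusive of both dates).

October 8, 2004 is a Friday.
The range spans 83 days (inclusive of both endpoints).
83 = 7 × 11 + 6, so there are 11 full weeks plus 6 extra days.
Each full week contributes one Sunday: 11 so far.
The 6 extra days are Friday, Saturday, Sunday, Monday, Tuesday, Wednesday — 1 of them qualifies.
Total: 11 + 1 = 12.

12 Sundays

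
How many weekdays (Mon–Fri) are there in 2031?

261

2031-01-01 is a Wednesday.
That's 365 days from start to end, counting both.
365 = 7 × 52 + 1, so there are 52 full weeks plus 1 extra day.
Each full week contributes 5 weekdays (Mon–Fri): 52 × 5 = 260.
The 1 extra day is Wed — 1 of them qualifies.
Total: 260 + 1 = 261.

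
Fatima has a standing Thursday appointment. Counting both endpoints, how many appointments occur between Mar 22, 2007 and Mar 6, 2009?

103 Thursdays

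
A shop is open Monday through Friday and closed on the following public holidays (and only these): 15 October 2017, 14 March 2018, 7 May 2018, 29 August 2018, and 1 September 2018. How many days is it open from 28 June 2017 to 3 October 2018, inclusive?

328

28 June 2017 is a Wednesday.
That's 463 days from start to end, counting both.
463 = 7 × 66 + 1, so there are 66 full weeks plus 1 extra day.
Each full week contributes 5 weekdays (Mon–Fri): 66 × 5 = 330.
The 1 extra day is Wednesday — 1 of them qualifies.
Total: 330 + 1 = 331.
Holidays: 15 October 2017 (Sun); 14 March 2018 (Wed); 7 May 2018 (Mon); 29 August 2018 (Wed); 1 September 2018 (Sat).
3 of the 5 holidays fall on weekdays; the rest are weekends and were already excluded.
Business days: 331 − 3 = 328.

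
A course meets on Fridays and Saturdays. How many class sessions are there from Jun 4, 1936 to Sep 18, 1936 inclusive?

31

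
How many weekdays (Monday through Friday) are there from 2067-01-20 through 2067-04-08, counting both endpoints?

2067-01-20 is a Thursday.
That's 79 days from start to end, counting both.
79 = 7 × 11 + 2, so there are 11 full weeks plus 2 extra days.
Each full week contributes 5 weekdays (Mon–Fri): 11 × 5 = 55.
The 2 extra days are Thu, Fri — 2 of them qualify.
Total: 55 + 2 = 57.

57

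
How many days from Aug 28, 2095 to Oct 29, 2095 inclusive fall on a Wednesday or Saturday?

18

Aug 28, 2095 is a Sunday.
That's 63 days from start to end, counting both.
63 = 7 × 9, so the span is exactly 9 full weeks.
Each full week contributes 2 days from the set (Wed, Sat): 9 × 2 = 18.
Total: 18.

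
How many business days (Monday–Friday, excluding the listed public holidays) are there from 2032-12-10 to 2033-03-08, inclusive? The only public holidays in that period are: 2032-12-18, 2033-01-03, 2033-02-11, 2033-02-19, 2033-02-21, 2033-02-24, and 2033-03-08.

58 business days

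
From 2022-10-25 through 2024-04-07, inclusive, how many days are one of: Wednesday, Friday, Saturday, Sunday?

304

2022-10-25 is a Tuesday.
That's 531 days from start to end, counting both.
531 = 7 × 75 + 6, so there are 75 full weeks plus 6 extra days.
Each full week contributes 4 days from the set (Wed, Fri, Sat, Sun): 75 × 4 = 300.
The 6 extra days are Tue, Wed, Thu, Fri, Sat, Sun — 4 of them qualify.
Total: 300 + 4 = 304.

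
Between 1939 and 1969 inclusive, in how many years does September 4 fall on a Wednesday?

5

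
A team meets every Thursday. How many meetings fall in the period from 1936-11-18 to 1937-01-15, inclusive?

9

1936-11-18 is a Wednesday.
That's 59 days from start to end, counting both.
59 = 7 × 8 + 3, so there are 8 full weeks plus 3 extra days.
Each full week contributes one Thursday: 8 so far.
The 3 extra days are Wednesday, Thursday, Friday — 1 of them qualifies.
Total: 8 + 1 = 9.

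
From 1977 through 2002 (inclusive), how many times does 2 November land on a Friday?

Day of week of November 2 in each year:
1977: Wed, 1978: Thu, 1979: Fri ✓, 1980: Sun, 1981: Mon, 1982: Tue, 1983: Wed, 1984: Fri ✓, 1985: Sat, 1986: Sun, 1987: Mon, 1988: Wed, 1989: Thu, 1990: Fri ✓, 1991: Sat, 1992: Mon, 1993: Tue, 1994: Wed, 1995: Thu, 1996: Sat, 1997: Sun, 1998: Mon, 1999: Tue, 2000: Thu, 2001: Fri ✓, 2002: Sat
Fridays: 1979, 1984, 1990, 2001.

4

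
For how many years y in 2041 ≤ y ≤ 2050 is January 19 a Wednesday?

Day of week of January 19 in each year:
2041: Sat, 2042: Sun, 2043: Mon, 2044: Tue, 2045: Thu, 2046: Fri, 2047: Sat, 2048: Sun, 2049: Tue, 2050: Wed ✓
Wednesdays: 2050.

1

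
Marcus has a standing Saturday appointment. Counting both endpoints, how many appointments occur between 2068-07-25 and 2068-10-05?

2068-07-25 is a Wednesday.
From 2068-07-25 to 2068-10-05 is 73 days inclusive.
73 = 7 × 10 + 3, so there are 10 full weeks plus 3 extra days.
Each full week contributes one Saturday: 10 so far.
The 3 extra days are Wed, Thu, Fri — none qualify.
Total: 10 + 0 = 10.

10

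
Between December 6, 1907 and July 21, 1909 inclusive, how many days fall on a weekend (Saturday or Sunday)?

December 6, 1907 is a Friday.
From December 6, 1907 to July 21, 1909 is 594 days inclusive.
594 = 7 × 84 + 6, so there are 84 full weeks plus 6 extra days.
Each full week contributes 2 weekend days (Sat, Sun): 84 × 2 = 168.
The 6 extra days are Friday, Saturday, Sunday, Monday, Tuesday, Wednesday — 2 of them qualify.
Total: 168 + 2 = 170.

170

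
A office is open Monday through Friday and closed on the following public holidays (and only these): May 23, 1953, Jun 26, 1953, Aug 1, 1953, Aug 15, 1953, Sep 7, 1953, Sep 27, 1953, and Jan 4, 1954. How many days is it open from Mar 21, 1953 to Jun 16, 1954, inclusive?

320

Mar 21, 1953 is a Saturday.
That's 453 days from start to end, counting both.
453 = 7 × 64 + 5, so there are 64 full weeks plus 5 extra days.
Each full week contributes 5 weekdays (Mon–Fri): 64 × 5 = 320.
The 5 extra days are Sat, Sun, Mon, Tue, Wed — 3 of them qualify.
Total: 320 + 3 = 323.
Holidays: May 23, 1953 (Sat); Jun 26, 1953 (Fri); Aug 1, 1953 (Sat); Aug 15, 1953 (Sat); Sep 7, 1953 (Mon); Sep 27, 1953 (Sun); Jan 4, 1954 (Mon).
3 of the 7 holidays fall on weekdays; the rest are weekends and were already excluded.
Business days: 323 − 3 = 320.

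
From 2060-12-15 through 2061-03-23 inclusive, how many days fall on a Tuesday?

2060-12-15 is a Wednesday.
From 2060-12-15 to 2061-03-23 is 99 days inclusive.
99 = 7 × 14 + 1, so there are 14 full weeks plus 1 extra day.
Each full week contributes one Tuesday: 14 so far.
The 1 extra day is Wed — none qualify.
Total: 14 + 0 = 14.

14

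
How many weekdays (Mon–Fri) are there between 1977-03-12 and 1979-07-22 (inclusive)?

1977-03-12 is a Saturday.
The range spans 863 days (inclusive of both endpoints).
863 = 7 × 123 + 2, so there are 123 full weeks plus 2 extra days.
Each full week contributes 5 weekdays (Mon–Fri): 123 × 5 = 615.
The 2 extra days are Saturday, Sunday — none qualify.
Total: 615 + 0 = 615.

615 weekdays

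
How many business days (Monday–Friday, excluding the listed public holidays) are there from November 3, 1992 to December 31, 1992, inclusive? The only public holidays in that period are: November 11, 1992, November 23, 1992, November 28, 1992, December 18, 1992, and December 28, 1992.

November 3, 1992 is a Tuesday.
The range spans 59 days (inclusive of both endpoints).
59 = 7 × 8 + 3, so there are 8 full weeks plus 3 extra days.
Each full week contributes 5 weekdays (Mon–Fri): 8 × 5 = 40.
The 3 extra days are Tue, Wed, Thu — 3 of them qualify.
Total: 40 + 3 = 43.
Holidays: November 11, 1992 (Wed); November 23, 1992 (Mon); November 28, 1992 (Sat); December 18, 1992 (Fri); December 28, 1992 (Mon).
4 of the 5 holidays fall on weekdays; the rest are weekends and were already excluded.
Business days: 43 − 4 = 39.

39 business days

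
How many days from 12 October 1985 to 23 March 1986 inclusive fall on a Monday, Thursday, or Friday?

69

12 October 1985 is a Saturday.
From 12 October 1985 to 23 March 1986 is 163 days inclusive.
163 = 7 × 23 + 2, so there are 23 full weeks plus 2 extra days.
Each full week contributes 3 days from the set (Mon, Thu, Fri): 23 × 3 = 69.
The 2 extra days are Saturday, Sunday — none qualify.
Total: 69 + 0 = 69.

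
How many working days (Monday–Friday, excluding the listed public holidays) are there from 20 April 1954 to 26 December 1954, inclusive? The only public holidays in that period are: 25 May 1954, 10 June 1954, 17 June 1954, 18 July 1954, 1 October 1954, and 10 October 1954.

175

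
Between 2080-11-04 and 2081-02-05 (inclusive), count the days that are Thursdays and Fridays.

2080-11-04 is a Monday.
From 2080-11-04 to 2081-02-05 is 94 days inclusive.
94 = 7 × 13 + 3, so there are 13 full weeks plus 3 extra days.
Each full week contributes 2 days from the set (Thu, Fri): 13 × 2 = 26.
The 3 extra days are Monday, Tuesday, Wednesday — none qualify.
Total: 26 + 0 = 26.

26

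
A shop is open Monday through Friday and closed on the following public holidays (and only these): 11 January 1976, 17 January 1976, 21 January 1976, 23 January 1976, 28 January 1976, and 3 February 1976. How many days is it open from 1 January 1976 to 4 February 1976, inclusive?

1 January 1976 is a Thursday.
The range spans 35 days (inclusive of both endpoints).
35 = 7 × 5, so the span is exactly 5 full weeks.
Each full week contributes 5 weekdays (Mon–Fri): 5 × 5 = 25.
Holidays: 11 January 1976 (Sun); 17 January 1976 (Sat); 21 January 1976 (Wed); 23 January 1976 (Fri); 28 January 1976 (Wed); 3 February 1976 (Tue).
4 of the 6 holidays fall on weekdays; the rest are weekends and were already excluded.
Business days: 25 − 4 = 21.

21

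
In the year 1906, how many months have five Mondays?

5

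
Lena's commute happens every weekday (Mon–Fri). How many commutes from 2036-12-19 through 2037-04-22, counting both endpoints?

2036-12-19 is a Friday.
From 2036-12-19 to 2037-04-22 is 125 days inclusive.
125 = 7 × 17 + 6, so there are 17 full weeks plus 6 extra days.
Each full week contributes 5 weekdays (Mon–Fri): 17 × 5 = 85.
The 6 extra days are Fri, Sat, Sun, Mon, Tue, Wed — 4 of them qualify.
Total: 85 + 4 = 89.

89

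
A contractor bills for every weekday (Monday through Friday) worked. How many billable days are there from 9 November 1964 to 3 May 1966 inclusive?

9 November 1964 is a Monday.
From 9 November 1964 to 3 May 1966 is 541 days inclusive.
541 = 7 × 77 + 2, so there are 77 full weeks plus 2 extra days.
Each full week contributes 5 weekdays (Mon–Fri): 77 × 5 = 385.
The 2 extra days are Monday, Tuesday — 2 of them qualify.
Total: 385 + 2 = 387.

387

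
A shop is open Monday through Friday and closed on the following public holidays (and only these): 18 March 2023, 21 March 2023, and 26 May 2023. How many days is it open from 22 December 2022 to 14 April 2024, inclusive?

340 business days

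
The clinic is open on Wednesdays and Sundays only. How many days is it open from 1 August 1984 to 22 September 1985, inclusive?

120

1 August 1984 is a Wednesday.
That's 418 days from start to end, counting both.
418 = 7 × 59 + 5, so there are 59 full weeks plus 5 extra days.
Each full week contributes 2 days from the set (Wed, Sun): 59 × 2 = 118.
The 5 extra days are Wednesday, Thursday, Friday, Saturday, Sunday — 2 of them qualify.
Total: 118 + 2 = 120.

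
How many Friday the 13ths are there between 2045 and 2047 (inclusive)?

Friday-the-13ths by year:
2045: Jan, Oct
2046: Apr, Jul
2047: Sep, Dec

6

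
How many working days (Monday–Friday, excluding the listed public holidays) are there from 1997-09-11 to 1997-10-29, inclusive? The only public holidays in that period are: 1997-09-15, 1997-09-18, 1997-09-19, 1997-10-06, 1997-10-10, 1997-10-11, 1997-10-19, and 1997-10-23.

1997-09-11 is a Thursday.
From 1997-09-11 to 1997-10-29 is 49 days inclusive.
49 = 7 × 7, so the span is exactly 7 full weeks.
Each full week contributes 5 weekdays (Mon–Fri): 7 × 5 = 35.
Total: 35.
Holidays: 1997-09-15 (Mon); 1997-09-18 (Thu); 1997-09-19 (Fri); 1997-10-06 (Mon); 1997-10-10 (Fri); 1997-10-11 (Sat); 1997-10-19 (Sun); 1997-10-23 (Thu).
6 of the 8 holidays fall on weekdays; the rest are weekends and were already excluded.
Business days: 35 − 6 = 29.

29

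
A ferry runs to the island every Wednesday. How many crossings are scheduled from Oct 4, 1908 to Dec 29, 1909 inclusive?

65 Wednesdays

Oct 4, 1908 is a Sunday.
The range spans 452 days (inclusive of both endpoints).
452 = 7 × 64 + 4, so there are 64 full weeks plus 4 extra days.
Each full week contributes one Wednesday: 64 so far.
The 4 extra days are Sunday, Monday, Tuesday, Wednesday — 1 of them qualifies.
Total: 64 + 1 = 65.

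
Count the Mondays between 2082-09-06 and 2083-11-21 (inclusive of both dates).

63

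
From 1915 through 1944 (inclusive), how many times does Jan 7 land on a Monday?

4

Day of week of January 7 in each year:
1915: Thu, 1916: Fri, 1917: Sun, 1918: Mon ✓, 1919: Tue, 1920: Wed, 1921: Fri, 1922: Sat, 1923: Sun, 1924: Mon ✓, 1925: Wed, 1926: Thu, 1927: Fri, 1928: Sat, 1929: Mon ✓, 1930: Tue, 1931: Wed, 1932: Thu, 1933: Sat, 1934: Sun, 1935: Mon ✓, 1936: Tue, 1937: Thu, 1938: Fri, 1939: Sat, 1940: Sun, 1941: Tue, 1942: Wed, 1943: Thu, 1944: Fri
Mondays: 1918, 1924, 1929, 1935.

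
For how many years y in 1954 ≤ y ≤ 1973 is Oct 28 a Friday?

Day of week of October 28 in each year:
1954: Thu, 1955: Fri ✓, 1956: Sun, 1957: Mon, 1958: Tue, 1959: Wed, 1960: Fri ✓, 1961: Sat, 1962: Sun, 1963: Mon, 1964: Wed, 1965: Thu, 1966: Fri ✓, 1967: Sat, 1968: Mon, 1969: Tue, 1970: Wed, 1971: Thu, 1972: Sat, 1973: Sun
Fridays: 1955, 1960, 1966.

3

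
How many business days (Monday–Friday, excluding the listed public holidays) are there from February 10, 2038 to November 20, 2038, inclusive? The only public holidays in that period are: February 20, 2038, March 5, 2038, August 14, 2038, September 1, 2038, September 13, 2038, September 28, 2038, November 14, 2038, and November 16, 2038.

198

February 10, 2038 is a Wednesday.
From February 10, 2038 to November 20, 2038 is 284 days inclusive.
284 = 7 × 40 + 4, so there are 40 full weeks plus 4 extra days.
Each full week contributes 5 weekdays (Mon–Fri): 40 × 5 = 200.
The 4 extra days are Wednesday, Thursday, Friday, Saturday — 3 of them qualify.
Total: 200 + 3 = 203.
Holidays: February 20, 2038 (Sat); March 5, 2038 (Fri); August 14, 2038 (Sat); September 1, 2038 (Wed); September 13, 2038 (Mon); September 28, 2038 (Tue); November 14, 2038 (Sun); November 16, 2038 (Tue).
5 of the 8 holidays fall on weekdays; the rest are weekends and were already excluded.
Business days: 203 − 5 = 198.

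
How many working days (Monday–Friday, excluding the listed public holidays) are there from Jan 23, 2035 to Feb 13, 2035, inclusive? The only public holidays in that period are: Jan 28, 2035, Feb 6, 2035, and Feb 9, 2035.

14 working days

Jan 23, 2035 is a Tuesday.
The range spans 22 days (inclusive of both endpoints).
22 = 7 × 3 + 1, so there are 3 full weeks plus 1 extra day.
Each full week contributes 5 weekdays (Mon–Fri): 3 × 5 = 15.
The 1 extra day is Tuesday — 1 of them qualifies.
Total: 15 + 1 = 16.
Holidays: Jan 28, 2035 (Sun); Feb 6, 2035 (Tue); Feb 9, 2035 (Fri).
2 of the 3 holidays fall on weekdays; the rest are weekends and were already excluded.
Business days: 16 − 2 = 14.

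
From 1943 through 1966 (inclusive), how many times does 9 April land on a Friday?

4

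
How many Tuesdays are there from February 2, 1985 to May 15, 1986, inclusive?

67 Tuesdays

February 2, 1985 is a Saturday.
The range spans 468 days (inclusive of both endpoints).
468 = 7 × 66 + 6, so there are 66 full weeks plus 6 extra days.
Each full week contributes one Tuesday: 66 so far.
The 6 extra days are Sat, Sun, Mon, Tue, Wed, Thu — 1 of them qualifies.
Total: 66 + 1 = 67.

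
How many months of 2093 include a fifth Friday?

4

A month has five Fridays exactly when Friday falls within its first (length − 28) days.
Jan: 31 days, starts Thu → 5 of Thu, Fri, Sat ✓
Feb: 28 days, starts Sun → 5 of (none)
Mar: 31 days, starts Sun → 5 of Sun, Mon, Tue
Apr: 30 days, starts Wed → 5 of Wed, Thu
May: 31 days, starts Fri → 5 of Fri, Sat, Sun ✓
Jun: 30 days, starts Mon → 5 of Mon, Tue
Jul: 31 days, starts Wed → 5 of Wed, Thu, Fri ✓
Aug: 31 days, starts Sat → 5 of Sat, Sun, Mon
Sep: 30 days, starts Tue → 5 of Tue, Wed
Oct: 31 days, starts Thu → 5 of Thu, Fri, Sat ✓
Nov: 30 days, starts Sun → 5 of Sun, Mon
Dec: 31 days, starts Tue → 5 of Tue, Wed, Thu
Months with five Fridays: Jan, May, Jul, Oct.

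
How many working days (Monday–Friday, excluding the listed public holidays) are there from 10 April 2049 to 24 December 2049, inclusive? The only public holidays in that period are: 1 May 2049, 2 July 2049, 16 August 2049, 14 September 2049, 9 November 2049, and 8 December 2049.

10 April 2049 is a Saturday.
From 10 April 2049 to 24 December 2049 is 259 days inclusive.
259 = 7 × 37, so the span is exactly 37 full weeks.
Each full week contributes 5 weekdays (Mon–Fri): 37 × 5 = 185.
Total: 185.
Holidays: 1 May 2049 (Sat); 2 July 2049 (Fri); 16 August 2049 (Mon); 14 September 2049 (Tue); 9 November 2049 (Tue); 8 December 2049 (Wed).
5 of the 6 holidays fall on weekdays; the rest are weekends and were already excluded.
Business days: 185 − 5 = 180.

180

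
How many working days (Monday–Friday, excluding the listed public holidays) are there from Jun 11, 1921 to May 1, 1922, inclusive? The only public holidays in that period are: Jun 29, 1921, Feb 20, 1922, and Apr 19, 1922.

228 working days

Jun 11, 1921 is a Saturday.
That's 325 days from start to end, counting both.
325 = 7 × 46 + 3, so there are 46 full weeks plus 3 extra days.
Each full week contributes 5 weekdays (Mon–Fri): 46 × 5 = 230.
The 3 extra days are Saturday, Sunday, Monday — 1 of them qualifies.
Total: 230 + 1 = 231.
Holidays: Jun 29, 1921 (Wed); Feb 20, 1922 (Mon); Apr 19, 1922 (Wed).
All 3 holidays fall on weekdays, so subtract 3.
Business days: 231 − 3 = 228.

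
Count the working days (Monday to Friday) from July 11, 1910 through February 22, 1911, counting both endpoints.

July 11, 1910 is a Monday.
That's 227 days from start to end, counting both.
227 = 7 × 32 + 3, so there are 32 full weeks plus 3 extra days.
Each full week contributes 5 weekdays (Mon–Fri): 32 × 5 = 160.
The 3 extra days are Monday, Tuesday, Wednesday — 3 of them qualify.
Total: 160 + 3 = 163.

163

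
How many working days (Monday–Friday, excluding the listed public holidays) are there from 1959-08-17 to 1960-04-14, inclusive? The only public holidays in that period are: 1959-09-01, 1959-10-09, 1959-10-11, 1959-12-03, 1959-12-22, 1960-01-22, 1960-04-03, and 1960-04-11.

1959-08-17 is a Monday.
The range spans 242 days (inclusive of both endpoints).
242 = 7 × 34 + 4, so there are 34 full weeks plus 4 extra days.
Each full week contributes 5 weekdays (Mon–Fri): 34 × 5 = 170.
The 4 extra days are Mon, Tue, Wed, Thu — 4 of them qualify.
Total: 170 + 4 = 174.
Holidays: 1959-09-01 (Tue); 1959-10-09 (Fri); 1959-10-11 (Sun); 1959-12-03 (Thu); 1959-12-22 (Tue); 1960-01-22 (Fri); 1960-04-03 (Sun); 1960-04-11 (Mon).
6 of the 8 holidays fall on weekdays; the rest are weekends and were already excluded.
Business days: 174 − 6 = 168.

168 working days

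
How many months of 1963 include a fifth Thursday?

A month has five Thursdays exactly when Thursday falls within its first (length − 28) days.
Jan: 31 days, starts Tue → 5 of Tue, Wed, Thu ✓
Feb: 28 days, starts Fri → 5 of (none)
Mar: 31 days, starts Fri → 5 of Fri, Sat, Sun
Apr: 30 days, starts Mon → 5 of Mon, Tue
May: 31 days, starts Wed → 5 of Wed, Thu, Fri ✓
Jun: 30 days, starts Sat → 5 of Sat, Sun
Jul: 31 days, starts Mon → 5 of Mon, Tue, Wed
Aug: 31 days, starts Thu → 5 of Thu, Fri, Sat ✓
Sep: 30 days, starts Sun → 5 of Sun, Mon
Oct: 31 days, starts Tue → 5 of Tue, Wed, Thu ✓
Nov: 30 days, starts Fri → 5 of Fri, Sat
Dec: 31 days, starts Sun → 5 of Sun, Mon, Tue
Months with five Thursdays: Jan, May, Aug, Oct.

4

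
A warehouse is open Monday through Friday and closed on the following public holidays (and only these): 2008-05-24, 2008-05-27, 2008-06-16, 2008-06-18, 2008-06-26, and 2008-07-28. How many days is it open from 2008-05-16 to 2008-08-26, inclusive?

68

2008-05-16 is a Friday.
That's 103 days from start to end, counting both.
103 = 7 × 14 + 5, so there are 14 full weeks plus 5 extra days.
Each full week contributes 5 weekdays (Mon–Fri): 14 × 5 = 70.
The 5 extra days are Fri, Sat, Sun, Mon, Tue — 3 of them qualify.
Total: 70 + 3 = 73.
Holidays: 2008-05-24 (Sat); 2008-05-27 (Tue); 2008-06-16 (Mon); 2008-06-18 (Wed); 2008-06-26 (Thu); 2008-07-28 (Mon).
5 of the 6 holidays fall on weekdays; the rest are weekends and were already excluded.
Business days: 73 − 5 = 68.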